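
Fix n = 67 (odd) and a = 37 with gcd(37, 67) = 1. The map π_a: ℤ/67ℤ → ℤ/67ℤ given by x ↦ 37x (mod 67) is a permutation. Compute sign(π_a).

+1

Trace 1: π^k(1) = [1, 37, 29] for k=0..2.
23 cycles of lengths [3, 3, 3, 3, 3, 3, 3, 3, 3, 3, 3, 3, 3, 3, 3, 3, 3, 3, 3, 3, 3, 3, 1].
Σ(ℓ_i−1) = 67−23 = 44; sign = (−1)^44 = +1.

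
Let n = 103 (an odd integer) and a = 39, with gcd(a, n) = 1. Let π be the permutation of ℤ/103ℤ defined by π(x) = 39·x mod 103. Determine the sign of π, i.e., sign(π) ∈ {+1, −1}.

-1

Start at x=95: 95 → 100 → 89 → 72 → 27 → 23 → 73 → … (one orbit).
π_39 has 4 disjoint cycles with lengths [34, 34, 34, 1] on {0,…,102}.
With 4 cycles on 103 points, sign = (−1)^{103−4} = -1.
The Jacobi symbol (39|103) = -1 (Zolotarev) agrees.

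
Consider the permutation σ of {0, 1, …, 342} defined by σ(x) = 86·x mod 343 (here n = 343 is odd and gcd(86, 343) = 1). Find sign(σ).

+1

Orbit of 190 under x↦86x: [190, 219, 312, 78, 191, 305, 162]… (length divides ord_343(86)).
Decompose π into cycles: lengths [147, 147, 21, 21, 3, 3, 1] (7 cycles, including the fixed point 0).
sign(π) = (−1)^{n − #cycles} = (−1)^{343−7} = (−1)^336 = +1.
Via Zolotarev, sign(π_{86}) = (86|343) = +1.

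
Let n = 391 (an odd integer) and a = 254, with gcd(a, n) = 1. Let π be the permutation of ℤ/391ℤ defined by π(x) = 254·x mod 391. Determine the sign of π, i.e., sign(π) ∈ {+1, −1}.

+1

Start at x=254: 254 → 1 → 254 (one orbit).
Cycle lengths of π_254 on ℤ/391ℤ: [2, 2, 2, 2, 2, 2, 2, 2, 2, 2, 2, 2, 2, 2, 2, 2, 2, 2, 2, 2, 2, 2, 2, 2, 2, 2, 2, 2, 2, 2, 2, 2, 2, 2, 2, 2, 2, 2, 2, 2, 2, 2, 2, 2, 2, 2, 2, 2, 2, 2, 2, 2, 2, 2, 2, 2, 2, 2, 2, 2, 2, 2, 2, 2, 2, 2, 2, 2, 2, 2, 2, 2, 2, 2, 2, 2, 2, 2, 2, 2, 2, 2, 2, 2, 2, 2, 2, 2, 2, 2, 2, 2, 2, 2, 2, 2, 2, 2, 2, 2, 2, 2, 2, 2, 2, 2, 2, 2, 2, 2, 2, 2, 2, 2, 2, 2, 2, 2, 2, 2, 2, 2, 2, 2, 2, 2, 2, 2, 2, 2, 2, 2, 2, 2, 2, 2, 2, 2, 2, 2, 2, 2, 2, 2, 2, 2, 2, 2, 2, 2, 2, 2, 2, 2, 2, 2, 2, 2, 2, 2, 2, 2, 2, 2, 2, 2, 2, 2, 2, 2, 2, 2, 2, 2, 2, 2, 2, 2, 2, 2, 2, 2, 2, 2, 1, 1, 1, 1, 1, 1, 1, 1, 1, 1, 1, 1, 1, 1, 1, 1, 1, 1, 1, 1, 1, 1, 1]; 207 cycles in total.
n − c = 391 − 207 = 184; sign = (−1)^184 = +1.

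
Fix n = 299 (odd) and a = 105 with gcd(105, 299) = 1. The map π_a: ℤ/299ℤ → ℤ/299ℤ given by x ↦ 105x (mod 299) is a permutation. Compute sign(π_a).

Start at x=196: 196 → 248 → 27 → 144 → 170 → 209 → 118 → … (one orbit).
Cycle type of π: 11×26 + 1×13; total 39 cycles.
Σ(ℓ_i−1) = 299−39 = 260; sign = (−1)^260 = +1.
Check: (105/299) = +1 by Zolotarev.

+1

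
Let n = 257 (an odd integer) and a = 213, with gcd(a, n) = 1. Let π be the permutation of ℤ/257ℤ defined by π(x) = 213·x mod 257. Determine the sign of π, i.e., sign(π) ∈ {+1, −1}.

+1

Start at x=1: 1 → 213 → 137 → 140 → 8 → 162 → 68 → … (one orbit).
Cycle lengths of π_213 on ℤ/257ℤ: [64, 64, 64, 64, 1]; 5 cycles in total.
257 − 5 = 252 transpositions; sign(π) = (−1)^252 = +1.
Zolotarev: (213|257) = +1, matching the cycle-count sign.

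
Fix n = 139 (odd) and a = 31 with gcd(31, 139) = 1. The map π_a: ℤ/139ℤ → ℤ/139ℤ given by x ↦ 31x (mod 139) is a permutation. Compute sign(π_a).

Orbit of 125 under x↦31x: [125, 122, 29, 65, 69, 54, 6]… (length divides ord_139(31)).
Cycle type of π: 69×2 + 1; total 3 cycles.
sign(π) = (−1)^{n − #cycles} = (−1)^{139−3} = (−1)^136 = +1.
(31|139)_J = +1 (Zolotarev's lemma cross-check).

+1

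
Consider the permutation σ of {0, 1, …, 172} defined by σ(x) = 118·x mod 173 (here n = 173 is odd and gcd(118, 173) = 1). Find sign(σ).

Orbit of 57 under x↦118x: [57, 152, 117, 139, 140, 85, 169]… (length divides ord_173(118)).
π_118 has 5 disjoint cycles with lengths [43, 43, 43, 43, 1] on {0,…,172}.
5 cycles on 173: each ℓ→(−1)^(ℓ−1), product (−1)^168 = +1.

+1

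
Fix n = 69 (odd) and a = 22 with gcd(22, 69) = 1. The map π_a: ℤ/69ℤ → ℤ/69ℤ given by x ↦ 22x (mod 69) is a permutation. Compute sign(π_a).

-1

Start at x=22: 22 → 1 → 22 (one orbit).
Cycle lengths of π_22 on ℤ/69ℤ: [2, 2, 2, 2, 2, 2, 2, 2, 2, 2, 2, 2, 2, 2, 2, 2, 2, 2, 2, 2, 2, 2, 2, 2, 2, 2, 2, 2, 2, 2, 2, 2, 2, 1, 1, 1]; 36 cycles in total.
Σ(ℓ_i−1) = 69−36 = 33; sign = (−1)^33 = -1.
The Jacobi symbol (22|69) = -1 (Zolotarev) agrees.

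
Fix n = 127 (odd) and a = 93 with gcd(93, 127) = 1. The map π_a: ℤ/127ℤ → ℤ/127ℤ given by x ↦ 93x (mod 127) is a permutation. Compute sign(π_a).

Orbit of 57 under x↦93x: [57, 94, 106, 79, 108, 11, 7]… (length divides ord_127(93)).
π_93 has 2 disjoint cycles with lengths [126, 1] on {0,…,126}.
127 − 2 = 125 transpositions; sign(π) = (−1)^125 = -1.
Check: (93/127) = -1 by Zolotarev.

-1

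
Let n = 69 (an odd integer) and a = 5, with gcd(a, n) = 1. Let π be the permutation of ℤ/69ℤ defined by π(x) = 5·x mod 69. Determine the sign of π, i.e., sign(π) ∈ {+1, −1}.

+1

Trace 44: π^k(44) = [44, 13, 65, 49, 38, 52, 53] for k=0..6.
Decompose π into cycles: lengths [22, 22, 22, 2, 1] (5 cycles, including the fixed point 0).
Σ(ℓ_i−1) = 69−5 = 64; sign = (−1)^64 = +1.
Zolotarev: (5|69) = +1, matching the cycle-count sign.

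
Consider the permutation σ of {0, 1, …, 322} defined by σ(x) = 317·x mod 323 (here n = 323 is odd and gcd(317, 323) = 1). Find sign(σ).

+1

Orbit of 188 under x↦317x: [188, 164, 308, 90, 106, 10, 263]… (length divides ord_323(317)).
5 cycles of lengths [144, 144, 18, 16, 1].
5 cycles on 323: each ℓ→(−1)^(ℓ−1), product (−1)^318 = +1.
Check: (317/323) = +1 by Zolotarev.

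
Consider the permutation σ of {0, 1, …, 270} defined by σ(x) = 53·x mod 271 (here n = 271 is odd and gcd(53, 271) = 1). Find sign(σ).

Orbit of 55 under x↦53x: [55, 205, 25, 241, 36, 11, 41]… (length divides ord_271(53)).
3 cycles of lengths [135, 135, 1].
With 3 cycles on 271 points, sign = (−1)^{271−3} = +1.

+1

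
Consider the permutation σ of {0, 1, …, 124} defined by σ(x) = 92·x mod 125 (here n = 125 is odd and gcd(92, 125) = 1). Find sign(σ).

Trace 69: π^k(69) = [69, 98, 16, 97, 49, 8, 111] for k=0..6.
The orbit structure of x ↦ 92x mod 125: 4 orbits of sizes [100, 20, 4, 1].
4 cycles on 125: each ℓ→(−1)^(ℓ−1), product (−1)^121 = -1.

-1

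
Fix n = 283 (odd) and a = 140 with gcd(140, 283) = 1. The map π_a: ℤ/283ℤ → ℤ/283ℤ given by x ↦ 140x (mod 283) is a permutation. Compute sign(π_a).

Trace 143: π^k(143) = [143, 210, 251, 48, 211, 108, 121] for k=0..6.
Cycle type of π: 282 + 1; total 2 cycles.
2 cycles on 283: each ℓ→(−1)^(ℓ−1), product (−1)^281 = -1.

-1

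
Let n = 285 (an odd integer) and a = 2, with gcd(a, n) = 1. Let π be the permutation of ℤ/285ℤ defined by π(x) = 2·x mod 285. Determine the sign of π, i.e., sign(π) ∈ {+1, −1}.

-1

Trace 278: π^k(278) = [278, 271, 257, 229, 173, 61, 122] for k=0..6.
Decompose π into cycles: lengths [36, 36, 36, 36, 36, 36, 18, 18, 18, 4, 4, 4, 2, 1] (14 cycles, including the fixed point 0).
14 cycles on 285: each ℓ→(−1)^(ℓ−1), product (−1)^271 = -1.
(2|285)_J = -1 (Zolotarev's lemma cross-check).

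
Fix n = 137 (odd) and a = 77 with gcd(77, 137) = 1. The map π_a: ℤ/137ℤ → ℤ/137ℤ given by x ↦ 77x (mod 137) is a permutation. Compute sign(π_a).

+1

Start at x=38: 38 → 49 → 74 → 81 → 72 → 64 → 133 → … (one orbit).
5 cycles of lengths [34, 34, 34, 34, 1].
137 − 5 = 132 transpositions; sign(π) = (−1)^132 = +1.
Check: (77/137) = +1 by Zolotarev.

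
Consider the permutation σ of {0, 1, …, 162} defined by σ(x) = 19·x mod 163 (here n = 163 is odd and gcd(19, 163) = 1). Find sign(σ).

Orbit of 44 under x↦19x: [44, 21, 73, 83, 110, 134, 101]… (length divides ord_163(19)).
Cycle lengths of π_19 on ℤ/163ℤ: [162, 1]; 2 cycles in total.
2 cycles on 163: each ℓ→(−1)^(ℓ−1), product (−1)^161 = -1.

-1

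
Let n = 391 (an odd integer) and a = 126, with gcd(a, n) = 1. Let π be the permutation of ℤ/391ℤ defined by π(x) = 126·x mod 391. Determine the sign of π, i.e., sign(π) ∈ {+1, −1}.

Start at x=10: 10 → 87 → 14 → 200 → 176 → 280 → 90 → … (one orbit).
Cycle lengths of π_126 on ℤ/391ℤ: [176, 176, 22, 16, 1]; 5 cycles in total.
With 5 cycles on 391 points, sign = (−1)^{391−5} = +1.
The Jacobi symbol (126|391) = +1 (Zolotarev) agrees.

+1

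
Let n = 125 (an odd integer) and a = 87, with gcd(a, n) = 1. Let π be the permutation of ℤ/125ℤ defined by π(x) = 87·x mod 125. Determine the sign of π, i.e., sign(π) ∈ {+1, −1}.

-1

Start at x=107: 107 → 59 → 8 → 71 → 52 → 24 → 88 → … (one orbit).
Decompose π into cycles: lengths [100, 20, 4, 1] (4 cycles, including the fixed point 0).
Σ(ℓ_i−1) = 125−4 = 121; sign = (−1)^121 = -1.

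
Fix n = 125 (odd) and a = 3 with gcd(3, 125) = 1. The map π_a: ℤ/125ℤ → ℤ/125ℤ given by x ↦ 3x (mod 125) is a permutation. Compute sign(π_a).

-1

Trace 98: π^k(98) = [98, 44, 7, 21, 63, 64, 67] for k=0..6.
Cycle lengths of π_3 on ℤ/125ℤ: [100, 20, 4, 1]; 4 cycles in total.
4 cycles on 125: each ℓ→(−1)^(ℓ−1), product (−1)^121 = -1.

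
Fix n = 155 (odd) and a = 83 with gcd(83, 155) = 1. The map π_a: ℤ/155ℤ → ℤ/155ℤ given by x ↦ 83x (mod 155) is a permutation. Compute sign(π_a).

+1

Trace 92: π^k(92) = [92, 41, 148, 39, 137, 56, 153] for k=0..6.
Cycle type of π: 60×2 + 30 + 4 + 1; total 5 cycles.
sign(π) = (−1)^{n − #cycles} = (−1)^{155−5} = (−1)^150 = +1.
Check: (83/155) = +1 by Zolotarev.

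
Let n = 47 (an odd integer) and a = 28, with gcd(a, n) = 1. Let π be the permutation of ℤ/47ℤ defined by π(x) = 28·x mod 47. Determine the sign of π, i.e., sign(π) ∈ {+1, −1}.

Orbit of 37 under x↦28x: [37, 2, 9, 17, 6, 27, 4]… (length divides ord_47(28)).
π_28 has 3 disjoint cycles with lengths [23, 23, 1] on {0,…,46}.
With 3 cycles on 47 points, sign = (−1)^{47−3} = +1.
Zolotarev: (28|47) = +1, matching the cycle-count sign.

+1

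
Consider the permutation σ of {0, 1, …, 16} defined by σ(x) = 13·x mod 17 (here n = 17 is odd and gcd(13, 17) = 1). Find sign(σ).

Orbit of 16 under x↦13x: [16, 4, 1, 13]… (length divides ord_17(13)).
π_13 has 5 disjoint cycles with lengths [4, 4, 4, 4, 1] on {0,…,16}.
With 5 cycles on 17 points, sign = (−1)^{17−5} = +1.

+1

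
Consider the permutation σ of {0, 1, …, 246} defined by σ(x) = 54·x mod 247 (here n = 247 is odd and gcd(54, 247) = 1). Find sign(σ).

Start at x=16: 16 → 123 → 220 → 24 → 61 → 83 → 36 → … (one orbit).
Cycle lengths of π_54 on ℤ/247ℤ: [36, 36, 36, 36, 36, 36, 12, 9, 9, 1]; 10 cycles in total.
Σ(ℓ_i−1) = 247−10 = 237; sign = (−1)^237 = -1.

-1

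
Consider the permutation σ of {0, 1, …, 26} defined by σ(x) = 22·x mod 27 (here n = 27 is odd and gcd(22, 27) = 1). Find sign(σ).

+1

Start at x=19: 19 → 13 → 16 → 1 → 22 → 25 → 10 → … (one orbit).
Cycle type of π: 9×2 + 3×2 + 1×3; total 7 cycles.
With 7 cycles on 27 points, sign = (−1)^{27−7} = +1.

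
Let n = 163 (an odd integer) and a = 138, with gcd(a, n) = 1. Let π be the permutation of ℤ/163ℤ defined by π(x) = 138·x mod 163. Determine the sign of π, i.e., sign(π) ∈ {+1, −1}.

Start at x=133: 133 → 98 → 158 → 125 → 135 → 48 → 104 → … (one orbit).
Cycle lengths of π_138 on ℤ/163ℤ: [54, 54, 54, 1]; 4 cycles in total.
Σ(ℓ_i−1) = 163−4 = 159; sign = (−1)^159 = -1.
(138|163)_J = -1 (Zolotarev's lemma cross-check).

-1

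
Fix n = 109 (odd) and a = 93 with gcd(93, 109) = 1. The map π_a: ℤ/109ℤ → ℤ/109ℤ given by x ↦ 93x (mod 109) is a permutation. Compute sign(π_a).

+1

Start at x=27: 27 → 4 → 45 → 43 → 75 → 108 → 16 → … (one orbit).
7 cycles of lengths [18, 18, 18, 18, 18, 18, 1].
Σ(ℓ_i−1) = 109−7 = 102; sign = (−1)^102 = +1.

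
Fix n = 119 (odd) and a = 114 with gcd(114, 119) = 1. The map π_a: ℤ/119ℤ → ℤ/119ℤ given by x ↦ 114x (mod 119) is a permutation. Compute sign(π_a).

-1

Start at x=50: 50 → 107 → 60 → 57 → 72 → 116 → 15 → … (one orbit).
The orbit structure of x ↦ 114x mod 119: 6 orbits of sizes [48, 48, 16, 3, 3, 1].
6 cycles on 119: each ℓ→(−1)^(ℓ−1), product (−1)^113 = -1.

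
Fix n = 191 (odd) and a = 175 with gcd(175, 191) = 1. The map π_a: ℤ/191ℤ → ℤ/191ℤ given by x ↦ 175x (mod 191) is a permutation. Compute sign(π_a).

Start at x=104: 104 → 55 → 75 → 137 → 100 → 119 → 6 → … (one orbit).
Cycle type of π: 190 + 1; total 2 cycles.
n − c = 191 − 2 = 189; sign = (−1)^189 = -1.
Check: (175/191) = -1 by Zolotarev.

-1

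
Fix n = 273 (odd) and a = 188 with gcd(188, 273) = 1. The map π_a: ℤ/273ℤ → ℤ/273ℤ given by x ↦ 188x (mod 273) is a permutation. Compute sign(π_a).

-1

Trace 167: π^k(167) = [167, 1, 188, 127, 125, 22, 41] for k=0..6.
Cycle lengths of π_188 on ℤ/273ℤ: [12, 12, 12, 12, 12, 12, 12, 12, 12, 12, 12, 12, 12, 12, 12, 12, 12, 12, 12, 12, 12, 2, 2, 2, 2, 2, 2, 2, 2, 2, 2, 1]; 32 cycles in total.
With 32 cycles on 273 points, sign = (−1)^{273−32} = -1.
Check: (188/273) = -1 by Zolotarev.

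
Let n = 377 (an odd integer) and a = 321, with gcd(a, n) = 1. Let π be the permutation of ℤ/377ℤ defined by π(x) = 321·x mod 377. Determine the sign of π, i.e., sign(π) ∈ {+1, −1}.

Start at x=172: 172 → 170 → 282 → 42 → 287 → 139 → 133 → … (one orbit).
Cycle type of π: 84×4 + 28 + 3×4 + 1; total 10 cycles.
sign(π) = (−1)^{n − #cycles} = (−1)^{377−10} = (−1)^367 = -1.
Check: (321/377) = -1 by Zolotarev.

-1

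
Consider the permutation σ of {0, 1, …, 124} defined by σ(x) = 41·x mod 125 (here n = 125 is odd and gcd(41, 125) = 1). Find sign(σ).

+1

Start at x=81: 81 → 71 → 36 → 101 → 16 → 31 → 21 → … (one orbit).
Cycle lengths of π_41 on ℤ/125ℤ: [25, 25, 25, 25, 5, 5, 5, 5, 1, 1, 1, 1, 1]; 13 cycles in total.
n − c = 125 − 13 = 112; sign = (−1)^112 = +1.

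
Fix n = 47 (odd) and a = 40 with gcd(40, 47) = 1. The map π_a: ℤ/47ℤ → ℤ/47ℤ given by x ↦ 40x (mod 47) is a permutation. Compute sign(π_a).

-1

Trace 24: π^k(24) = [24, 20, 1, 40, 2, 33, 4] for k=0..6.
The orbit structure of x ↦ 40x mod 47: 2 orbits of sizes [46, 1].
Σ(ℓ_i−1) = 47−2 = 45; sign = (−1)^45 = -1.
(40|47)_J = -1 (Zolotarev's lemma cross-check).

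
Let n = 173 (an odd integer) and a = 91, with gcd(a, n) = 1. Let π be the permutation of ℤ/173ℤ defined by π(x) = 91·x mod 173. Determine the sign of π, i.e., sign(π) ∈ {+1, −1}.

Start at x=58: 58 → 88 → 50 → 52 → 61 → 15 → 154 → … (one orbit).
Cycle type of π: 172 + 1; total 2 cycles.
n − c = 173 − 2 = 171; sign = (−1)^171 = -1.

-1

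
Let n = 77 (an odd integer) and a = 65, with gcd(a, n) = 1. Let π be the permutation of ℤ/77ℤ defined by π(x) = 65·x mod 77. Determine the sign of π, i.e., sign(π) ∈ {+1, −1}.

Start at x=32: 32 → 1 → 65 → 67 → 43 → 23 → 32 (one orbit).
The orbit structure of x ↦ 65x mod 77: 18 orbits of sizes [6, 6, 6, 6, 6, 6, 6, 6, 6, 6, 3, 3, 2, 2, 2, 2, 2, 1].
77 − 18 = 59 transpositions; sign(π) = (−1)^59 = -1.
The Jacobi symbol (65|77) = -1 (Zolotarev) agrees.

-1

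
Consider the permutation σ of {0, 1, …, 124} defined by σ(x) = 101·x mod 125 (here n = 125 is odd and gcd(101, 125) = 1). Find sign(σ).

+1

Trace 26: π^k(26) = [26, 1, 101, 76, 51] for k=0..4.
π_101 has 45 disjoint cycles with lengths [5, 5, 5, 5, 5, 5, 5, 5, 5, 5, 5, 5, 5, 5, 5, 5, 5, 5, 5, 5, 1, 1, 1, 1, 1, 1, 1, 1, 1, 1, 1, 1, 1, 1, 1, 1, 1, 1, 1, 1, 1, 1, 1, 1, 1] on {0,…,124}.
125 − 45 = 80 transpositions; sign(π) = (−1)^80 = +1.
Check: (101/125) = +1 by Zolotarev.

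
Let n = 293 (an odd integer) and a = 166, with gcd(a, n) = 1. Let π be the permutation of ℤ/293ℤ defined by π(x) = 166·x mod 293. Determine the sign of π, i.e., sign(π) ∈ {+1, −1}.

-1

Start at x=291: 291 → 254 → 265 → 40 → 194 → 267 → 79 → … (one orbit).
π_166 has 2 disjoint cycles with lengths [292, 1] on {0,…,292}.
n − c = 293 − 2 = 291; sign = (−1)^291 = -1.
Check: (166/293) = -1 by Zolotarev.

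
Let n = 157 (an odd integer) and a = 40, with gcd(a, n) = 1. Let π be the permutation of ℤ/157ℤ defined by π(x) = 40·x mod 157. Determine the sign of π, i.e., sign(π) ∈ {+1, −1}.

+1

Start at x=35: 35 → 144 → 108 → 81 → 100 → 75 → 17 → … (one orbit).
The orbit structure of x ↦ 40x mod 157: 5 orbits of sizes [39, 39, 39, 39, 1].
Σ(ℓ_i−1) = 157−5 = 152; sign = (−1)^152 = +1.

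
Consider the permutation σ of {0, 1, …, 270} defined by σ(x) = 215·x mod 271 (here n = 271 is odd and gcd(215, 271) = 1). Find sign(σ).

Trace 191: π^k(191) = [191, 144, 66, 98, 203, 14, 29] for k=0..6.
Cycle lengths of π_215 on ℤ/271ℤ: [270, 1]; 2 cycles in total.
n − c = 271 − 2 = 269; sign = (−1)^269 = -1.
Check: (215/271) = -1 by Zolotarev.

-1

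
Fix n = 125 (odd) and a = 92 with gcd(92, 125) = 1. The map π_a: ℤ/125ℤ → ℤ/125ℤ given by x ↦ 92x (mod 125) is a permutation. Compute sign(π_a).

-1

Trace 91: π^k(91) = [91, 122, 99, 108, 61, 112, 54] for k=0..6.
4 cycles of lengths [100, 20, 4, 1].
Σ(ℓ_i−1) = 125−4 = 121; sign = (−1)^121 = -1.
(92|125)_J = -1 (Zolotarev's lemma cross-check).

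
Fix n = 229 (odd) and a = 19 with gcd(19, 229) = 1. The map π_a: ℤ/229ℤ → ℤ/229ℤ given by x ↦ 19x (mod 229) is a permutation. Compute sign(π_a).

Orbit of 1 under x↦19x: [1, 19, 132, 218, 20, 151, 121]… (length divides ord_229(19)).
π_19 has 5 disjoint cycles with lengths [57, 57, 57, 57, 1] on {0,…,228}.
n − c = 229 − 5 = 224; sign = (−1)^224 = +1.

+1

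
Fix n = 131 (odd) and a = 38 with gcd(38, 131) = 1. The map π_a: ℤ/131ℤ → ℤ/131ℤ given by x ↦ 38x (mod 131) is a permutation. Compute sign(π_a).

+1

Start at x=11: 11 → 25 → 33 → 75 → 99 → 94 → 35 → … (one orbit).
Cycle lengths of π_38 on ℤ/131ℤ: [65, 65, 1]; 3 cycles in total.
n − c = 131 − 3 = 128; sign = (−1)^128 = +1.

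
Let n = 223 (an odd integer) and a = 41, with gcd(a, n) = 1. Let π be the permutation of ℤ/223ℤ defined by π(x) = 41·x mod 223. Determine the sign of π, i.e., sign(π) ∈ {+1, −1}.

Orbit of 210 under x↦41x: [210, 136, 1, 41, 120, 14, 128]… (length divides ord_223(41)).
Decompose π into cycles: lengths [37, 37, 37, 37, 37, 37, 1] (7 cycles, including the fixed point 0).
n − c = 223 − 7 = 216; sign = (−1)^216 = +1.

+1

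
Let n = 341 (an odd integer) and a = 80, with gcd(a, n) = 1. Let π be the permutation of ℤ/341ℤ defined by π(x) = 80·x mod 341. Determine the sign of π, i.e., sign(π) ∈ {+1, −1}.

+1

Orbit of 163 under x↦80x: [163, 82, 81, 1, 80, 262, 159]… (length divides ord_341(80)).
The orbit structure of x ↦ 80x mod 341: 25 orbits of sizes [15, 15, 15, 15, 15, 15, 15, 15, 15, 15, 15, 15, 15, 15, 15, 15, 15, 15, 15, 15, 15, 15, 5, 5, 1].
25 cycles on 341: each ℓ→(−1)^(ℓ−1), product (−1)^316 = +1.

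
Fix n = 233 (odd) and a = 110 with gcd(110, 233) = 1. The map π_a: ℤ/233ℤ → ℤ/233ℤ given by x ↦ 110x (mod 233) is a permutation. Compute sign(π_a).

+1

Trace 7: π^k(7) = [7, 71, 121, 29, 161, 2, 220] for k=0..6.
Cycle type of π: 116×2 + 1; total 3 cycles.
sign(π) = (−1)^{n − #cycles} = (−1)^{233−3} = (−1)^230 = +1.
The Jacobi symbol (110|233) = +1 (Zolotarev) agrees.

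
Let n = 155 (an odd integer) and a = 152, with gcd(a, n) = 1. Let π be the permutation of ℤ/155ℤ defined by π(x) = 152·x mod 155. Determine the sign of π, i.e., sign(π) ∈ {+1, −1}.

-1

Trace 143: π^k(143) = [143, 36, 47, 14, 113, 126, 87] for k=0..6.
The orbit structure of x ↦ 152x mod 155: 6 orbits of sizes [60, 60, 15, 15, 4, 1].
n − c = 155 − 6 = 149; sign = (−1)^149 = -1.
Via Zolotarev, sign(π_{152}) = (152|155) = -1.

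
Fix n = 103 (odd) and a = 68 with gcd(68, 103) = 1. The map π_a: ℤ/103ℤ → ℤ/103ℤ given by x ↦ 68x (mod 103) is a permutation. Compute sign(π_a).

+1

Start at x=13: 13 → 60 → 63 → 61 → 28 → 50 → 1 → … (one orbit).
Cycle type of π: 51×2 + 1; total 3 cycles.
Σ(ℓ_i−1) = 103−3 = 100; sign = (−1)^100 = +1.
(68|103)_J = +1 (Zolotarev's lemma cross-check).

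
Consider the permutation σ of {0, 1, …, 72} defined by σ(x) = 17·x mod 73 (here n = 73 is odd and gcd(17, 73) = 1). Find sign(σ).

Orbit of 9 under x↦17x: [9, 7, 46, 52, 8, 63, 49]… (length divides ord_73(17)).
Cycle lengths of π_17 on ℤ/73ℤ: [24, 24, 24, 1]; 4 cycles in total.
Σ(ℓ_i−1) = 73−4 = 69; sign = (−1)^69 = -1.

-1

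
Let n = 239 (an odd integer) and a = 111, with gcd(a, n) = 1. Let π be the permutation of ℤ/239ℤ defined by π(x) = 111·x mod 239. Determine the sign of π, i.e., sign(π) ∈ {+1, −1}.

-1

Trace 22: π^k(22) = [22, 52, 36, 172, 211, 238, 128] for k=0..6.
8 cycles of lengths [34, 34, 34, 34, 34, 34, 34, 1].
8 cycles on 239: each ℓ→(−1)^(ℓ−1), product (−1)^231 = -1.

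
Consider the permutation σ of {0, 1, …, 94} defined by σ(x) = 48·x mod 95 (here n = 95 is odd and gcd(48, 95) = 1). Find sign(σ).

Trace 8: π^k(8) = [8, 4, 2, 1, 48, 24, 12] for k=0..6.
π_48 has 5 disjoint cycles with lengths [36, 36, 18, 4, 1] on {0,…,94}.
5 cycles on 95: each ℓ→(−1)^(ℓ−1), product (−1)^90 = +1.
Check: (48/95) = +1 by Zolotarev.

+1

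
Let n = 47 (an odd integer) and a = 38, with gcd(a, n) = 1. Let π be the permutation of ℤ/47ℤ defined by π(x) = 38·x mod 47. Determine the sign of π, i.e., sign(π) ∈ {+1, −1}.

-1

Start at x=13: 13 → 24 → 19 → 17 → 35 → 14 → 15 → … (one orbit).
π_38 has 2 disjoint cycles with lengths [46, 1] on {0,…,46}.
47 − 2 = 45 transpositions; sign(π) = (−1)^45 = -1.
Check: (38/47) = -1 by Zolotarev.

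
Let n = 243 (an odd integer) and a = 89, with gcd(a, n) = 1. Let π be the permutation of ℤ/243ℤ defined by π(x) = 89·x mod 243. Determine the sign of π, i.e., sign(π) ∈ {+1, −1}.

-1

Orbit of 107 under x↦89x: [107, 46, 206, 109, 224, 10, 161]… (length divides ord_243(89)).
Cycle type of π: 54×3 + 18×3 + 6×3 + 2×4 + 1; total 14 cycles.
n − c = 243 − 14 = 229; sign = (−1)^229 = -1.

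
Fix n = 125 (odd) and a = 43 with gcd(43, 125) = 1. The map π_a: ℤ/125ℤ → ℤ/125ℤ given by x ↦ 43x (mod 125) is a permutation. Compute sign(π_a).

-1

Trace 18: π^k(18) = [18, 24, 32, 1, 43, 99, 7] for k=0..6.
Decompose π into cycles: lengths [20, 20, 20, 20, 20, 4, 4, 4, 4, 4, 4, 1] (12 cycles, including the fixed point 0).
12 cycles on 125: each ℓ→(−1)^(ℓ−1), product (−1)^113 = -1.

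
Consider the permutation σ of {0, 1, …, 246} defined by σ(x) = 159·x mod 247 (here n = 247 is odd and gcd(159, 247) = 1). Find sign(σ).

+1

Start at x=159: 159 → 87 → 1 → 159 (one orbit).
Cycle lengths of π_159 on ℤ/247ℤ: [3, 3, 3, 3, 3, 3, 3, 3, 3, 3, 3, 3, 3, 3, 3, 3, 3, 3, 3, 3, 3, 3, 3, 3, 3, 3, 3, 3, 3, 3, 3, 3, 3, 3, 3, 3, 3, 3, 3, 3, 3, 3, 3, 3, 3, 3, 3, 3, 3, 3, 3, 3, 3, 3, 3, 3, 3, 3, 3, 3, 3, 3, 3, 3, 3, 3, 3, 3, 3, 3, 3, 3, 3, 3, 3, 3, 3, 3, 3, 3, 3, 3, 1]; 83 cycles in total.
With 83 cycles on 247 points, sign = (−1)^{247−83} = +1.
The Jacobi symbol (159|247) = +1 (Zolotarev) agrees.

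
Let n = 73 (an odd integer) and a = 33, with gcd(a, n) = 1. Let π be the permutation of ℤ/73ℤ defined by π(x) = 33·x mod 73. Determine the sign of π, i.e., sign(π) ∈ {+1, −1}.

-1

Orbit of 67 under x↦33x: [67, 21, 36, 20, 3, 26, 55]… (length divides ord_73(33)).
π_33 has 2 disjoint cycles with lengths [72, 1] on {0,…,72}.
sign(π) = (−1)^{n − #cycles} = (−1)^{73−2} = (−1)^71 = -1.
Check: (33/73) = -1 by Zolotarev.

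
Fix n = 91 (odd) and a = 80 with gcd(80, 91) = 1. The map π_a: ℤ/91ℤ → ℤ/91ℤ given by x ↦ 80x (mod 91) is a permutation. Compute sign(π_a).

+1

Orbit of 81 under x↦80x: [81, 19, 64, 24, 9, 83, 88]… (length divides ord_91(80)).
Cycle lengths of π_80 on ℤ/91ℤ: [12, 12, 12, 12, 12, 12, 12, 6, 1]; 9 cycles in total.
Σ(ℓ_i−1) = 91−9 = 82; sign = (−1)^82 = +1.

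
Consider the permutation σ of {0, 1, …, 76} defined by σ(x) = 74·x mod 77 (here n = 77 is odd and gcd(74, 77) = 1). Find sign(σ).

Start at x=37: 37 → 43 → 25 → 2 → 71 → 18 → 23 → … (one orbit).
π_74 has 6 disjoint cycles with lengths [30, 30, 10, 3, 3, 1] on {0,…,76}.
sign(π) = (−1)^{n − #cycles} = (−1)^{77−6} = (−1)^71 = -1.
(74|77)_J = -1 (Zolotarev's lemma cross-check).

-1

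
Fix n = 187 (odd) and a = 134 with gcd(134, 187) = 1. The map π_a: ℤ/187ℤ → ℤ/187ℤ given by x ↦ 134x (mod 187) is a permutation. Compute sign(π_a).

-1

Trace 117: π^k(117) = [117, 157, 94, 67, 2, 81, 8] for k=0..6.
Decompose π into cycles: lengths [40, 40, 40, 40, 10, 8, 8, 1] (8 cycles, including the fixed point 0).
Σ(ℓ_i−1) = 187−8 = 179; sign = (−1)^179 = -1.
(134|187)_J = -1 (Zolotarev's lemma cross-check).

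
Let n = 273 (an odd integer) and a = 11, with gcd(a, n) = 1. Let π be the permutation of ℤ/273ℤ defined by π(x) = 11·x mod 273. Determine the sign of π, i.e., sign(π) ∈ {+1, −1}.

Start at x=121: 121 → 239 → 172 → 254 → 64 → 158 → 100 → … (one orbit).
Cycle lengths of π_11 on ℤ/273ℤ: [12, 12, 12, 12, 12, 12, 12, 12, 12, 12, 12, 12, 12, 12, 12, 12, 12, 12, 12, 12, 12, 6, 6, 3, 3, 2, 1]; 27 cycles in total.
sign(π) = (−1)^{n − #cycles} = (−1)^{273−27} = (−1)^246 = +1.
Check: (11/273) = +1 by Zolotarev.

+1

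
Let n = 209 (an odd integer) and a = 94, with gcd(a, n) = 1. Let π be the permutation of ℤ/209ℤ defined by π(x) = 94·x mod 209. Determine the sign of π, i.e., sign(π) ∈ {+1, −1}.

+1

Orbit of 189 under x↦94x: [189, 1, 94, 58, 18, 20, 208]… (length divides ord_209(94)).
Cycle lengths of π_94 on ℤ/209ℤ: [10, 10, 10, 10, 10, 10, 10, 10, 10, 10, 10, 10, 10, 10, 10, 10, 10, 10, 10, 2, 2, 2, 2, 2, 2, 2, 2, 2, 1]; 29 cycles in total.
Σ(ℓ_i−1) = 209−29 = 180; sign = (−1)^180 = +1.
Via Zolotarev, sign(π_{94}) = (94|209) = +1.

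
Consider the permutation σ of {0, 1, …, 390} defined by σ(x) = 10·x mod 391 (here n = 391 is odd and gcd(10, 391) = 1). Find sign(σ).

+1

Start at x=72: 72 → 329 → 162 → 56 → 169 → 126 → 87 → … (one orbit).
Cycle lengths of π_10 on ℤ/391ℤ: [176, 176, 22, 16, 1]; 5 cycles in total.
With 5 cycles on 391 points, sign = (−1)^{391−5} = +1.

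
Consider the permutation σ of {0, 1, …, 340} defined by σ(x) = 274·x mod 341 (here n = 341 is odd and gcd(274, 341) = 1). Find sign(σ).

Orbit of 1 under x↦274x: [1, 274, 56, 340, 67, 285]… (length divides ord_341(274)).
The orbit structure of x ↦ 274x mod 341: 61 orbits of sizes [6, 6, 6, 6, 6, 6, 6, 6, 6, 6, 6, 6, 6, 6, 6, 6, 6, 6, 6, 6, 6, 6, 6, 6, 6, 6, 6, 6, 6, 6, 6, 6, 6, 6, 6, 6, 6, 6, 6, 6, 6, 6, 6, 6, 6, 6, 6, 6, 6, 6, 6, 6, 6, 6, 6, 2, 2, 2, 2, 2, 1].
With 61 cycles on 341 points, sign = (−1)^{341−61} = +1.

+1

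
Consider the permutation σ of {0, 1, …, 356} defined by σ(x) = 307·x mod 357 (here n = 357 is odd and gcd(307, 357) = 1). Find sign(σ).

Start at x=1: 1 → 307 → 1 (one orbit).
The orbit structure of x ↦ 307x mod 357: 204 orbits of sizes [2, 2, 2, 2, 2, 2, 2, 2, 2, 2, 2, 2, 2, 2, 2, 2, 2, 2, 2, 2, 2, 2, 2, 2, 2, 2, 2, 2, 2, 2, 2, 2, 2, 2, 2, 2, 2, 2, 2, 2, 2, 2, 2, 2, 2, 2, 2, 2, 2, 2, 2, 2, 2, 2, 2, 2, 2, 2, 2, 2, 2, 2, 2, 2, 2, 2, 2, 2, 2, 2, 2, 2, 2, 2, 2, 2, 2, 2, 2, 2, 2, 2, 2, 2, 2, 2, 2, 2, 2, 2, 2, 2, 2, 2, 2, 2, 2, 2, 2, 2, 2, 2, 2, 2, 2, 2, 2, 2, 2, 2, 2, 2, 2, 2, 2, 2, 2, 2, 2, 2, 2, 2, 2, 2, 2, 2, 2, 2, 2, 2, 2, 2, 2, 2, 2, 2, 2, 2, 2, 2, 2, 2, 2, 2, 2, 2, 2, 2, 2, 2, 2, 2, 2, 1, 1, 1, 1, 1, 1, 1, 1, 1, 1, 1, 1, 1, 1, 1, 1, 1, 1, 1, 1, 1, 1, 1, 1, 1, 1, 1, 1, 1, 1, 1, 1, 1, 1, 1, 1, 1, 1, 1, 1, 1, 1, 1, 1, 1, 1, 1, 1, 1, 1, 1].
Σ(ℓ_i−1) = 357−204 = 153; sign = (−1)^153 = -1.
Zolotarev: (307|357) = -1, matching the cycle-count sign.

-1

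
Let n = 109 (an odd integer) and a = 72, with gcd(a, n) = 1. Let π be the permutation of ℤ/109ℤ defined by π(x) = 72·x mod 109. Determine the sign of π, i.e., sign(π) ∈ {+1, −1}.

Trace 40: π^k(40) = [40, 46, 42, 81, 55, 36, 85] for k=0..6.
2 cycles of lengths [108, 1].
sign(π) = (−1)^{n − #cycles} = (−1)^{109−2} = (−1)^107 = -1.
Via Zolotarev, sign(π_{72}) = (72|109) = -1.

-1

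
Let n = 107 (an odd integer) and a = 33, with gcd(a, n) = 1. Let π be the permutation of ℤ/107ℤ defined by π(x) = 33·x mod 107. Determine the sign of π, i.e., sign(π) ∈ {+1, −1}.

+1

Trace 47: π^k(47) = [47, 53, 37, 44, 61, 87, 89] for k=0..6.
3 cycles of lengths [53, 53, 1].
107 − 3 = 104 transpositions; sign(π) = (−1)^104 = +1.
Zolotarev: (33|107) = +1, matching the cycle-count sign.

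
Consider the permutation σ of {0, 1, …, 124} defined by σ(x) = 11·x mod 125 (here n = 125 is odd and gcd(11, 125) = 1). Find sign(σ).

+1

Start at x=111: 111 → 96 → 56 → 116 → 26 → 36 → 21 → … (one orbit).
Cycle type of π: 25×4 + 5×4 + 1×5; total 13 cycles.
125 − 13 = 112 transpositions; sign(π) = (−1)^112 = +1.
(11|125)_J = +1 (Zolotarev's lemma cross-check).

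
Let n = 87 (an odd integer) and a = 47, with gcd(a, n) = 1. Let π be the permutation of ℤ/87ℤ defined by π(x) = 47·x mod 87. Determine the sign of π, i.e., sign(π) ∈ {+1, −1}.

Orbit of 26 under x↦47x: [26, 4, 14, 49, 41, 13, 2]… (length divides ord_87(47)).
Cycle type of π: 28×3 + 2 + 1; total 5 cycles.
With 5 cycles on 87 points, sign = (−1)^{87−5} = +1.

+1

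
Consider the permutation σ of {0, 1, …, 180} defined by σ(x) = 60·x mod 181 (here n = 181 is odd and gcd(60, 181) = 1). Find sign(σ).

+1

Orbit of 172 under x↦60x: [172, 3, 180, 121, 20, 114, 143]… (length divides ord_181(60)).
The orbit structure of x ↦ 60x mod 181: 3 orbits of sizes [90, 90, 1].
n − c = 181 − 3 = 178; sign = (−1)^178 = +1.
(60|181)_J = +1 (Zolotarev's lemma cross-check).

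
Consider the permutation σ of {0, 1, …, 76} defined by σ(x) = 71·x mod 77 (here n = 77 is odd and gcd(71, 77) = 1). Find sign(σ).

Start at x=36: 36 → 15 → 64 → 1 → 71 → 36 (one orbit).
Cycle type of π: 5×14 + 1×7; total 21 cycles.
Σ(ℓ_i−1) = 77−21 = 56; sign = (−1)^56 = +1.
The Jacobi symbol (71|77) = +1 (Zolotarev) agrees.

+1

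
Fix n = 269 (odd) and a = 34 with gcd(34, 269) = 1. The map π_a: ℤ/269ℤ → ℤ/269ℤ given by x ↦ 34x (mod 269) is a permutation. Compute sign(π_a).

+1

Orbit of 24 under x↦34x: [24, 9, 37, 182, 1, 34, 80]… (length divides ord_269(34)).
The orbit structure of x ↦ 34x mod 269: 3 orbits of sizes [134, 134, 1].
sign(π) = (−1)^{n − #cycles} = (−1)^{269−3} = (−1)^266 = +1.
Check: (34/269) = +1 by Zolotarev.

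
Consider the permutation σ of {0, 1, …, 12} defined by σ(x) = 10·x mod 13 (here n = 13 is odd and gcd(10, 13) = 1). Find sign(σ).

Start at x=4: 4 → 1 → 10 → 9 → 12 → 3 → 4 (one orbit).
Cycle type of π: 6×2 + 1; total 3 cycles.
With 3 cycles on 13 points, sign = (−1)^{13−3} = +1.
Check: (10/13) = +1 by Zolotarev.

+1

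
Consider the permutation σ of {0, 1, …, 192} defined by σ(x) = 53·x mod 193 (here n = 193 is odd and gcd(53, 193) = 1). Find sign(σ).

Orbit of 169 under x↦53x: [169, 79, 134, 154, 56, 73, 9]… (length divides ord_193(53)).
Cycle lengths of π_53 on ℤ/193ℤ: [192, 1]; 2 cycles in total.
With 2 cycles on 193 points, sign = (−1)^{193−2} = -1.
Via Zolotarev, sign(π_{53}) = (53|193) = -1.

-1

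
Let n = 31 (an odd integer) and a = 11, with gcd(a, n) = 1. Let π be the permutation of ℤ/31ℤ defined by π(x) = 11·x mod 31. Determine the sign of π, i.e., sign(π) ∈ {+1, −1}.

Start at x=20: 20 → 3 → 2 → 22 → 25 → 27 → 18 → … (one orbit).
Decompose π into cycles: lengths [30, 1] (2 cycles, including the fixed point 0).
With 2 cycles on 31 points, sign = (−1)^{31−2} = -1.
Via Zolotarev, sign(π_{11}) = (11|31) = -1.

-1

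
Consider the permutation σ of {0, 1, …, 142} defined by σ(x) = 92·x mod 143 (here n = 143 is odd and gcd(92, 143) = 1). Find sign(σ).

Start at x=53: 53 → 14 → 1 → 92 → 27 → 53 (one orbit).
Cycle type of π: 5×26 + 1×13; total 39 cycles.
143 − 39 = 104 transpositions; sign(π) = (−1)^104 = +1.
(92|143)_J = +1 (Zolotarev's lemma cross-check).

+1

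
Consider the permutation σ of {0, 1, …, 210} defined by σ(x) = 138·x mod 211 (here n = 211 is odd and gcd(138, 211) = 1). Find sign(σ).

Orbit of 148 under x↦138x: [148, 168, 185, 210, 73, 157, 144]… (length divides ord_211(138)).
Decompose π into cycles: lengths [42, 42, 42, 42, 42, 1] (6 cycles, including the fixed point 0).
n − c = 211 − 6 = 205; sign = (−1)^205 = -1.

-1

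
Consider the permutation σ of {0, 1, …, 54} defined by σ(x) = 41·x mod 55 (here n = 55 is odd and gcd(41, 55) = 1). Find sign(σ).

Start at x=6: 6 → 26 → 21 → 36 → 46 → 16 → 51 → … (one orbit).
The orbit structure of x ↦ 41x mod 55: 10 orbits of sizes [10, 10, 10, 10, 10, 1, 1, 1, 1, 1].
sign(π) = (−1)^{n − #cycles} = (−1)^{55−10} = (−1)^45 = -1.
The Jacobi symbol (41|55) = -1 (Zolotarev) agrees.

-1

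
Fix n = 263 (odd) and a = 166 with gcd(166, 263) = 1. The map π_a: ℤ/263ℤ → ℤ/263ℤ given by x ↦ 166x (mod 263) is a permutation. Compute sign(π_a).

Orbit of 64 under x↦166x: [64, 104, 169, 176, 23, 136, 221]… (length divides ord_263(166)).
3 cycles of lengths [131, 131, 1].
n − c = 263 − 3 = 260; sign = (−1)^260 = +1.

+1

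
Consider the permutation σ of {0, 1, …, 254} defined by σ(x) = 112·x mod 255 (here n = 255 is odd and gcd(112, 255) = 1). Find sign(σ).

+1

Orbit of 7 under x↦112x: [7, 19, 88, 166, 232, 229, 148]… (length divides ord_255(112)).
21 cycles of lengths [16, 16, 16, 16, 16, 16, 16, 16, 16, 16, 16, 16, 16, 16, 16, 4, 4, 4, 1, 1, 1].
255 − 21 = 234 transpositions; sign(π) = (−1)^234 = +1.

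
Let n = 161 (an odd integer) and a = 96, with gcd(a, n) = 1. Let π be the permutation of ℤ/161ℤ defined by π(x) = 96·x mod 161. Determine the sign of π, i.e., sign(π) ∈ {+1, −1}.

Orbit of 47 under x↦96x: [47, 4, 62, 156, 3, 127, 117]… (length divides ord_161(96)).
Decompose π into cycles: lengths [66, 66, 11, 11, 6, 1] (6 cycles, including the fixed point 0).
With 6 cycles on 161 points, sign = (−1)^{161−6} = -1.

-1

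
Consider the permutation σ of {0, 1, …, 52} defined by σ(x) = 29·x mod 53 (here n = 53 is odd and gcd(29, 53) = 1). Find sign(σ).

+1

Start at x=44: 44 → 4 → 10 → 25 → 36 → 37 → 13 → … (one orbit).
π_29 has 3 disjoint cycles with lengths [26, 26, 1] on {0,…,52}.
With 3 cycles on 53 points, sign = (−1)^{53−3} = +1.
The Jacobi symbol (29|53) = +1 (Zolotarev) agrees.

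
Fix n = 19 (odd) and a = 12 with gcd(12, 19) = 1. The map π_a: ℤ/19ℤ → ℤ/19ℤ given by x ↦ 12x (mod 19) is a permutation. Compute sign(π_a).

Orbit of 18 under x↦12x: [18, 7, 8, 1, 12, 11]… (length divides ord_19(12)).
4 cycles of lengths [6, 6, 6, 1].
19 − 4 = 15 transpositions; sign(π) = (−1)^15 = -1.

-1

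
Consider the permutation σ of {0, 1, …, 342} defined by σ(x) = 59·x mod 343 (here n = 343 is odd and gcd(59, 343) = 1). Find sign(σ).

Trace 54: π^k(54) = [54, 99, 10, 247, 167, 249, 285] for k=0..6.
Cycle type of π: 294 + 42 + 6 + 1; total 4 cycles.
343 − 4 = 339 transpositions; sign(π) = (−1)^339 = -1.

-1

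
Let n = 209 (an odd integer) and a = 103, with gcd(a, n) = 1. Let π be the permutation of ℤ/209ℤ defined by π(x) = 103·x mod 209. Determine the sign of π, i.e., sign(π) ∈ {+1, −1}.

-1

Start at x=179: 179 → 45 → 37 → 49 → 31 → 58 → 122 → … (one orbit).
Cycle type of π: 30×6 + 6×3 + 5×2 + 1; total 12 cycles.
12 cycles on 209: each ℓ→(−1)^(ℓ−1), product (−1)^197 = -1.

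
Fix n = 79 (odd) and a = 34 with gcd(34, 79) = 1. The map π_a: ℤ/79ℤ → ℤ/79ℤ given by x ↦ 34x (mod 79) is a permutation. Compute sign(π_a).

-1

Orbit of 36 under x↦34x: [36, 39, 62, 54, 19, 14, 2]… (length divides ord_79(34)).
2 cycles of lengths [78, 1].
sign(π) = (−1)^{n − #cycles} = (−1)^{79−2} = (−1)^77 = -1.
Zolotarev: (34|79) = -1, matching the cycle-count sign.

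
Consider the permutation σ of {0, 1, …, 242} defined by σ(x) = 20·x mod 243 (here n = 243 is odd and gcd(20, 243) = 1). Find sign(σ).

Start at x=59: 59 → 208 → 29 → 94 → 179 → 178 → 158 → … (one orbit).
π_20 has 6 disjoint cycles with lengths [162, 54, 18, 6, 2, 1] on {0,…,242}.
With 6 cycles on 243 points, sign = (−1)^{243−6} = -1.
The Jacobi symbol (20|243) = -1 (Zolotarev) agrees.

-1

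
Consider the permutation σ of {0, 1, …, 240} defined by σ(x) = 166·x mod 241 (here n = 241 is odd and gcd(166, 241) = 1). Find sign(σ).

+1

Orbit of 192 under x↦166x: [192, 60, 79, 100, 212, 6, 32]… (length divides ord_241(166)).
The orbit structure of x ↦ 166x mod 241: 3 orbits of sizes [120, 120, 1].
n − c = 241 − 3 = 238; sign = (−1)^238 = +1.
Check: (166/241) = +1 by Zolotarev.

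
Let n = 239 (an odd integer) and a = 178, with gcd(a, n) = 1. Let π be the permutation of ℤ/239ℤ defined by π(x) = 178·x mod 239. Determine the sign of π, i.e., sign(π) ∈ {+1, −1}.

-1

Trace 133: π^k(133) = [133, 13, 163, 95, 180, 14, 102] for k=0..6.
2 cycles of lengths [238, 1].
239 − 2 = 237 transpositions; sign(π) = (−1)^237 = -1.
Check: (178/239) = -1 by Zolotarev.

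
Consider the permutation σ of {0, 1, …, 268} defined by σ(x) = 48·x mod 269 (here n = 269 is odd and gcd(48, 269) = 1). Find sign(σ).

Start at x=44: 44 → 229 → 232 → 107 → 25 → 124 → 34 → … (one orbit).
2 cycles of lengths [268, 1].
2 cycles on 269: each ℓ→(−1)^(ℓ−1), product (−1)^267 = -1.
Zolotarev: (48|269) = -1, matching the cycle-count sign.

-1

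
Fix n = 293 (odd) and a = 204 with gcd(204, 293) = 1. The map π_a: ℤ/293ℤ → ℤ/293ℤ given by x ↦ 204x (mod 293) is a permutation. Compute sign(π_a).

Start at x=125: 125 → 9 → 78 → 90 → 194 → 21 → 182 → … (one orbit).
π_204 has 2 disjoint cycles with lengths [292, 1] on {0,…,292}.
2 cycles on 293: each ℓ→(−1)^(ℓ−1), product (−1)^291 = -1.
Via Zolotarev, sign(π_{204}) = (204|293) = -1.

-1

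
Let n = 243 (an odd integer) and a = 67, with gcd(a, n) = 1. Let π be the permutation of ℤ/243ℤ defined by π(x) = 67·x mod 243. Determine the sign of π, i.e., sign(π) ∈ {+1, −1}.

Start at x=154: 154 → 112 → 214 → 1 → 67 → 115 → 172 → … (one orbit).
Cycle lengths of π_67 on ℤ/243ℤ: [81, 81, 27, 27, 9, 9, 3, 3, 1, 1, 1]; 11 cycles in total.
sign(π) = (−1)^{n − #cycles} = (−1)^{243−11} = (−1)^232 = +1.
The Jacobi symbol (67|243) = +1 (Zolotarev) agrees.

+1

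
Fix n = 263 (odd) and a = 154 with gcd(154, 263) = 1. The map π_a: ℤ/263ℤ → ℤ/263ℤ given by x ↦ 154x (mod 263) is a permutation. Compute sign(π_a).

-1

Start at x=118: 118 → 25 → 168 → 98 → 101 → 37 → 175 → … (one orbit).
The orbit structure of x ↦ 154x mod 263: 2 orbits of sizes [262, 1].
2 cycles on 263: each ℓ→(−1)^(ℓ−1), product (−1)^261 = -1.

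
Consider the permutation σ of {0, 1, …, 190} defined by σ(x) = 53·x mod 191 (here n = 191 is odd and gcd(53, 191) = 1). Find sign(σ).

-1

Orbit of 181 under x↦53x: [181, 43, 178, 75, 155, 2, 106]… (length divides ord_191(53)).
The orbit structure of x ↦ 53x mod 191: 2 orbits of sizes [190, 1].
191 − 2 = 189 transpositions; sign(π) = (−1)^189 = -1.
The Jacobi symbol (53|191) = -1 (Zolotarev) agrees.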